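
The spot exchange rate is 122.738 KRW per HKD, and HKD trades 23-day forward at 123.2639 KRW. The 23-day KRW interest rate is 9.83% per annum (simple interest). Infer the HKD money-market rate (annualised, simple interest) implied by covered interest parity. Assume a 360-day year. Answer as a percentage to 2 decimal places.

T = 23/360 years.
By CIP, F/S equals the KRW-to-HKD growth ratio: 123.2639/122.738 = 1.0042847.
The KRW side grows by 1 + 0.0983×23/360 = 1.0062803.
Hence g_HKD = 1.0019871.
r = (1.0019871 − 1)/(23/360) = 0.031102 → 3.11%.

3.11%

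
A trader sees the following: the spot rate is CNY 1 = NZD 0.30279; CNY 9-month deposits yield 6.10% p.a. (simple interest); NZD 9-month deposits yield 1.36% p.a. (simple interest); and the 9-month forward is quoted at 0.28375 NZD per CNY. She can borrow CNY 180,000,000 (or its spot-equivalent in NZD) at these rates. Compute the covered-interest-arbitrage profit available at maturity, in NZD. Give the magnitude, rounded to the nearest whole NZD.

T = 9/12 years.
Route A — deposit CNY, sell forward: 180,000,000 × 1.045750 × 0.28375 = NZD 53,411,681.25.
Route B — convert at spot, deposit NZD: 180,000,000 × 0.30279 × 1.010200 = NZD 55,058,122.44.
The quoted forward undervalues CNY, so borrow CNY, convert to NZD at spot, deposit the NZD at 1.36%, and buy CNY forward at 0.28375 to cover the loan.
Profit = 55,058,122.44 − 53,411,681.25 = NZD 1,646,441.

NZD 1,646,441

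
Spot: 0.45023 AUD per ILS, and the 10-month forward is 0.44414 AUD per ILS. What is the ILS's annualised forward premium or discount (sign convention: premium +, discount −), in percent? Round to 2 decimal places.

-1.62%

T = 10/12 years.
(F − S)/S = (0.44414 − 0.45023)/0.45023 = -0.0135264.
Per annum: -0.0135264 / (10/12) = -0.016232 = -1.62%.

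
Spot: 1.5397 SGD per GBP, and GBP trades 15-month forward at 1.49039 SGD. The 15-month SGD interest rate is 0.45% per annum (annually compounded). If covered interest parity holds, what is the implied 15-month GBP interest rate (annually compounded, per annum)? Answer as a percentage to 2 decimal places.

T = 15/12 years.
By CIP, F/S equals the SGD-to-GBP growth ratio: 1.49039/1.5397 = 0.9679743.
The SGD side grows by (1 + 0.0045)^(15/12) = 1.0056282.
That pins the GBP growth at 1.0388997.
r = 1.0388997^(12/15) − 1 = 0.031001 → 3.10%.

3.10%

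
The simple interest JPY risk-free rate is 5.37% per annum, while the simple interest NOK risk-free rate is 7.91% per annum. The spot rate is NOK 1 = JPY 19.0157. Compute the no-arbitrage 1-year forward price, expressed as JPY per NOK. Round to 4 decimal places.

18.5681

T = 1 year.
JPY growth factor: 1 + 0.0537×1 = 1.053700.
NOK growth factor: 1 + 0.0791×1 = 1.079100.
Forward (JPY per NOK) = 19.0157 × 1.053700 / 1.079100 = 18.568106.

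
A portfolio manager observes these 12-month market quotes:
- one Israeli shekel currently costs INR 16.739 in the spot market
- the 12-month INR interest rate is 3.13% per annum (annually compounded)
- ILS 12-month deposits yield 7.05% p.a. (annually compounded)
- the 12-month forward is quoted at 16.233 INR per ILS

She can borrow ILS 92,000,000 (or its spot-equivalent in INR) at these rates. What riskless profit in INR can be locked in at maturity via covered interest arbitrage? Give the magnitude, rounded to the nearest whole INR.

INR 10,533,614

T = 1 year.
Route A — deposit ILS, sell forward: 92,000,000 × 1.070500 × 16.233 = INR 1,598,723,238.00.
Route B — convert at spot, deposit INR: 92,000,000 × 16.739 × 1.031300 = INR 1,588,189,624.40.
The quoted forward overvalues ILS, so borrow INR, buy ILS at spot, deposit the ILS at 7.05%, and sell the proceeds forward at 16.233.
The gap between the two covered legs is INR 10,533,614.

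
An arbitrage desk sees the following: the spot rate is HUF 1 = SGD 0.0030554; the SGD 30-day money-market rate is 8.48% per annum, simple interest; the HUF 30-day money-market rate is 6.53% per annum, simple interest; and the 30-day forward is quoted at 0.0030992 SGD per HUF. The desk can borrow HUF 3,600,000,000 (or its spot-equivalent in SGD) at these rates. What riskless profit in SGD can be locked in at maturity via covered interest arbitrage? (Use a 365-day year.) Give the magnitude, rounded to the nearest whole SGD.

SGD 140,897

T = 30/365 years.
Keep in HUF, deliver into the forward: 3,600,000,000·1.0053671233·0.0030992 = SGD 11,217,001.64.
Swap to SGD now, deposit: 3,600,000,000·0.0030554·1.006969863 = SGD 11,076,104.59.
The quoted forward overvalues HUF, so borrow SGD, buy HUF at spot, deposit the HUF at 6.53%, and sell the proceeds forward at 0.0030992.
Arbitrage profit = |11,217,001.64 − 11,076,104.59| = SGD 140,897.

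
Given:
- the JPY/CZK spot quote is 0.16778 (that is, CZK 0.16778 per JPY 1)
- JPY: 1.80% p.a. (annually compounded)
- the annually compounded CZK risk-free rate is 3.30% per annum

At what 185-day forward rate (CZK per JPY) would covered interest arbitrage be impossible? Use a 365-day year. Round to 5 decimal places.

T = 185/365 years.
CZK accumulates by (1 + 0.0330)^(185/365) = 1.0165921.
JPY accumulates by (1 + 0.0180)^(185/365) = 1.0090832.
CIP: F = S · (grow CZK)/(grow JPY) = 0.16778 × 1.0165921/1.0090832 = 0.1690285 CZK per JPY.

0.16903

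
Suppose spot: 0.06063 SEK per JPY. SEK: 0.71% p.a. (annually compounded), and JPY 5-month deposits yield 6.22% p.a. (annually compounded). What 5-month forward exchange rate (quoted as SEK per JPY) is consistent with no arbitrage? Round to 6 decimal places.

T = 5/12 years.
SEK accumulates by (1 + 0.0071)^(5/12) = 1.0029522.
JPY growth factor: (1 + 0.0622)^(5/12) = 1.0254613.
CIP: F = S · (grow SEK)/(grow JPY) = 0.06063 × 1.0029522/1.0254613 = 0.05929916 SEK per JPY.

0.059299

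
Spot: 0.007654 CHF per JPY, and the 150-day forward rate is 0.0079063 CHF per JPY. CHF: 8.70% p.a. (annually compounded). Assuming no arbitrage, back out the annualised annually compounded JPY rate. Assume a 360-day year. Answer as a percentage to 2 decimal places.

T = 150/360 years.
CIP gives F = S · g_CHF/g_JPY, so g_CHF/g_JPY = 0.0079063/0.007654 = 1.0329632.
CHF growth factor: (1 + 0.0870)^(150/360) = 1.0353702.
That pins the JPY growth at 1.0023302.
Annualise: 1.0023302^(360/150) − 1 = 0.005602 = 0.56%.

0.56%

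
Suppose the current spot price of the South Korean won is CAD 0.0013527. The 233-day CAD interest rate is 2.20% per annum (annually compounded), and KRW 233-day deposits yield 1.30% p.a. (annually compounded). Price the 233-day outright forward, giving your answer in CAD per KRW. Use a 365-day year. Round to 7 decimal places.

0.0013604

T = 233/365 years.
CAD accumulates by (1 + 0.0220)^(233/365) = 1.0139885.
Growth of 1 KRW over T: (1 + 0.0130)^(233/365) = 1.0082792.
CIP: F = S · (grow CAD)/(grow KRW) = 0.0013527 × 1.0139885/1.0082792 = 0.001360360 CAD per KRW.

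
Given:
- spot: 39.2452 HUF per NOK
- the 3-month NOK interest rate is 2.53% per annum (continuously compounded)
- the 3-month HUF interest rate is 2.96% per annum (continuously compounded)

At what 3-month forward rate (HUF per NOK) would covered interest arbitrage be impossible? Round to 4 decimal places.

39.2874

T = 3/12 years.
HUF growth factor: e^(0.0296×3/12) = 1.00742745.
NOK growth factor: e^(0.0253×3/12) = 1.00634505.
CIP: F = S · (grow HUF)/(grow NOK) = 39.2452 × 1.00742745/1.00634505 = 39.287411 HUF per NOK.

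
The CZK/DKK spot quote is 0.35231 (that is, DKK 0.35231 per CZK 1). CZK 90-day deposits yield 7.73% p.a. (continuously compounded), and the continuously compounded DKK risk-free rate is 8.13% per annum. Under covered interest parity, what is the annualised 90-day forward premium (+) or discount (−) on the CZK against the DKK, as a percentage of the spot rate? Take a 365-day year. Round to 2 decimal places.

+0.40%

T = 90/365 years.
CIP forward (DKK per CZK) = 0.35231 × 1.0202489/1.0192431 = 0.35265766.
(F − S)/S ÷ T = (0.35265766 − 0.35231)/0.35231/(90/365) = 0.004002 → 0.40%.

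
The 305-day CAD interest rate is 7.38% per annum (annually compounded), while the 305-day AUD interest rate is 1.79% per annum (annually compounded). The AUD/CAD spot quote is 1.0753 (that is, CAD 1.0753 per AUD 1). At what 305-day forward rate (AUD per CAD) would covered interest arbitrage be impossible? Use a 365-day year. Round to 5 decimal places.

0.88934

T = 305/365 years.
CAD growth factor: (1 + 0.0738)^(305/365) = 1.0613047.
Growth of 1 AUD over T: (1 + 0.0179)^(305/365) = 1.0149357.
Forward (CAD per AUD) = 1.0753 × 1.0613047 / 1.0149357 = 1.124427.
Invert for AUD per CAD: 1 / 1.124427 = 0.88934.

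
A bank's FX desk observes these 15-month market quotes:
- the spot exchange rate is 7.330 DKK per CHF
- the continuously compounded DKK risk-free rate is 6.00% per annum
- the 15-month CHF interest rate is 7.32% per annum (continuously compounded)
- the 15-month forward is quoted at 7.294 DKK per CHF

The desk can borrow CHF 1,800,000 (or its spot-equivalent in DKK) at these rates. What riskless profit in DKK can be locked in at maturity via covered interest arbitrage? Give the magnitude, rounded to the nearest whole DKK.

DKK 165,594

T = 15/12 years.
Invest the CHF and cover forward: 1,800,000 × 1.0958167767 × 7.294 = DKK 14,387,197.62.
Convert at spot and invest in DKK: 1,800,000 × 7.330 × 1.0778841509 = DKK 14,221,603.49.
The quoted forward overvalues CHF, so borrow DKK, buy CHF at spot, deposit the CHF at 7.32%, and sell the proceeds forward at 7.294.
The gap between the two covered legs is DKK 165,594.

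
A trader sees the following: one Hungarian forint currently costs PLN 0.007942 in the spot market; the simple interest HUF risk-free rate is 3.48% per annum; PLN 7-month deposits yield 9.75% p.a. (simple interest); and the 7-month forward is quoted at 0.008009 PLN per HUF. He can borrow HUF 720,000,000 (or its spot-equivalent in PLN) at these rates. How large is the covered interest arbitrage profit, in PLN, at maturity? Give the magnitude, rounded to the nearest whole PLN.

T = 7/12 years.
Keep in HUF, deliver into the forward: 720,000,000·1.020300·0.008009 = PLN 5,883,539.54.
Swap to PLN now, deposit: 720,000,000·0.007942·1.056875 = PLN 6,043,464.90.
The quoted forward undervalues HUF, so borrow HUF, convert to PLN at spot, deposit the PLN at 9.75%, and buy HUF forward at 0.008009 to cover the loan.
Arbitrage profit = |5,883,539.54 − 6,043,464.90| = PLN 159,925.

PLN 159,925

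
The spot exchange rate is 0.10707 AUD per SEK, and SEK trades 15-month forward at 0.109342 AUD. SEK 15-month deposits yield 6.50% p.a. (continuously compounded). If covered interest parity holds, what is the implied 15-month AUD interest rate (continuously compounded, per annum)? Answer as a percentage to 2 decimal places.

8.18%

T = 15/12 years.
F/S = 0.109342/0.10707 = 1.0212198 = (growth of AUD) / (growth of SEK).
SEK growth factor: e^(0.0650×15/12) = 1.084642.
That pins the AUD growth at 1.1076579.
Take logs: ln 1.1076579 / (15/12) = 0.081798, so 8.18%.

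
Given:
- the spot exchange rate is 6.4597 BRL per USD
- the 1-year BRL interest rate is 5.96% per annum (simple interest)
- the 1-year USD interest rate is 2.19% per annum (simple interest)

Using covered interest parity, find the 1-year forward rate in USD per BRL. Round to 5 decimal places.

0.14930

T = 1 year.
BRL growth factor: 1 + 0.0596×1 = 1.059600.
USD accumulates by 1 + 0.0219×1 = 1.021900.
Forward (BRL per USD) = 6.4597 × 1.059600 / 1.021900 = 6.698012.
Quoted the other way: 1/6.698012 = 0.14930 USD per BRL.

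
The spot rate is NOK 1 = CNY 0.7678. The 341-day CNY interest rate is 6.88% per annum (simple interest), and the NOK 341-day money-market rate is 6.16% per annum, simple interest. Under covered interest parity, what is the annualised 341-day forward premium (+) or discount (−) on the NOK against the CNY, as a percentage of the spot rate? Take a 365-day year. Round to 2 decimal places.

+0.68%

T = 341/365 years.
F = S · g_CNY/g_NOK = 0.7678 × 1.0642762/1.0575496 = 0.7726836.
Annualised premium = (F − S)/S × (1/T) = (0.7726836 − 0.7678)/0.7678 ÷ (341/365) = 0.68%.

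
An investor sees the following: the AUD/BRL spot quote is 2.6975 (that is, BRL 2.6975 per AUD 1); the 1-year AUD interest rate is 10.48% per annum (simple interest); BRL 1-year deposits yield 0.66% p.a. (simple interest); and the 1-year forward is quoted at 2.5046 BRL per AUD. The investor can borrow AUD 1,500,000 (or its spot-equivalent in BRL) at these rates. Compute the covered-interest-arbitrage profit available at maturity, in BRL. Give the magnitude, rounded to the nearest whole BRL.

T = 1 year.
Route A — deposit AUD, sell forward: 1,500,000 × 1.104800 × 2.5046 = BRL 4,150,623.12.
Route B — convert at spot, deposit BRL: 1,500,000 × 2.6975 × 1.006600 = BRL 4,072,955.25.
The quoted forward overvalues AUD, so borrow BRL, buy AUD at spot, deposit the AUD at 10.48%, and sell the proceeds forward at 2.5046.
Profit = 4,150,623.12 − 4,072,955.25 = BRL 77,668.

BRL 77,668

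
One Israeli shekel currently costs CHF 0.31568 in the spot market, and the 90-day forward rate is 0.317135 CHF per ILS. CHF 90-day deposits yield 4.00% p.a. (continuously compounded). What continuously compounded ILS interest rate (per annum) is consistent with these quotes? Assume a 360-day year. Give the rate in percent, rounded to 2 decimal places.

T = 90/360 years.
By CIP, F/S equals the CHF-to-ILS growth ratio: 0.317135/0.31568 = 1.0046091.
CHF growth factor: e^(0.0400×90/360) = 1.0100502.
That pins the ILS growth at 1.0054161.
r = ln(1.0054161)/(90/360) = 0.021606 → 2.16%.

2.16%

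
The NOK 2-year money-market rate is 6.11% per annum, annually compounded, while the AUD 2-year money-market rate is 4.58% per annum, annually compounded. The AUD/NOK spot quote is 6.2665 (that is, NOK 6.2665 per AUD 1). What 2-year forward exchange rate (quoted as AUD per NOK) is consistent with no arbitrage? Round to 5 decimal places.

T = 2 years.
Growth of 1 NOK over T: (1 + 0.0611)^2 = 1.1259332.
AUD accumulates by (1 + 0.0458)^2 = 1.0936976.
CIP: F = S · (grow NOK)/(grow AUD) = 6.2665 × 1.1259332/1.0936976 = 6.451199 NOK per AUD.
Invert for AUD per NOK: 1 / 6.451199 = 0.15501.

0.15501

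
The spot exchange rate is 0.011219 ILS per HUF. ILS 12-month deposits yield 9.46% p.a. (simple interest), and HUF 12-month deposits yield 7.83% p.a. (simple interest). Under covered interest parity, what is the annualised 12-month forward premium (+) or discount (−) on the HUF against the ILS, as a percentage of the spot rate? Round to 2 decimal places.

T = 1 year.
No-arbitrage forward: 0.011219 × 1.094600 / 1.078300 = 0.011388591 ILS/HUF.
(F − S)/S ÷ T = (0.011388591 − 0.011219)/0.011219/1 = 0.015116 → 1.51%.

+1.51%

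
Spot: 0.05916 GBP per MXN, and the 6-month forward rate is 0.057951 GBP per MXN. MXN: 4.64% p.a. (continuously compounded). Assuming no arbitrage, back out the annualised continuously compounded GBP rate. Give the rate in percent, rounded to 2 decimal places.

T = 6/12 years.
F/S = 0.057951/0.05916 = 0.9795639 = (growth of GBP) / (growth of MXN).
The MXN side grows by e^(0.0464×6/12) = 1.0234712.
Hence g_GBP = 1.0025554.
Take logs: ln 1.0025554 / (6/12) = 0.005104, so 0.51%.

0.51%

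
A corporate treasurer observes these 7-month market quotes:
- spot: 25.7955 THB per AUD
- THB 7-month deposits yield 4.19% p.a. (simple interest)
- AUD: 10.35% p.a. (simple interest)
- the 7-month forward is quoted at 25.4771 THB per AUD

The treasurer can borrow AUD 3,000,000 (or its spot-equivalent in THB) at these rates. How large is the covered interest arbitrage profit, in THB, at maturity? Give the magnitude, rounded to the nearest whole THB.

T = 7/12 years.
Invest the AUD and cover forward: 3,000,000 × 1.060375 × 25.4771 = THB 81,045,839.74.
Convert at spot and invest in THB: 3,000,000 × 25.7955 × 1.0244416667 = THB 79,277,955.04.
The quoted forward overvalues AUD, so borrow THB, buy AUD at spot, deposit the AUD at 10.35%, and sell the proceeds forward at 25.4771.
Arbitrage profit = |81,045,839.74 − 79,277,955.04| = THB 1,767,885.

THB 1,767,885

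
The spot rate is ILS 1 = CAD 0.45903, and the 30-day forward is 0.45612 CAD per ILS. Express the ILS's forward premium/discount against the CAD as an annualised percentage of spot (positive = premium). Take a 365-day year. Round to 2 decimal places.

-7.71%

T = 30/365 years.
Period premium: (0.45612 − 0.45903)/0.45903 = -0.0063395.
Annualise by dividing by T: -0.0063395 / (30/365) = -0.077131 → -7.71%.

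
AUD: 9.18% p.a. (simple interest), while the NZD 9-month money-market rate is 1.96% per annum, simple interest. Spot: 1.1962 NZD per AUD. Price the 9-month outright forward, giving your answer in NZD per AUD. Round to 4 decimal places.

1.1356

T = 9/12 years.
NZD growth factor: 1 + 0.0196×9/12 = 1.014700.
AUD accumulates by 1 + 0.0918×9/12 = 1.068850.
So F = 1.1962 × 1.014700 / 1.068850 = 1.135598 (NZD/AUD).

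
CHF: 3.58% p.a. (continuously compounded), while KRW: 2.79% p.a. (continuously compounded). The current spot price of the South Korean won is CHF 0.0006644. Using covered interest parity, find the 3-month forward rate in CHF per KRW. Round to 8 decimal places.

T = 3/12 years.
CHF accumulates by e^(0.0358×3/12) = 1.0089902.
KRW growth factor: e^(0.0279×3/12) = 1.0069994.
So F = 0.0006644 × 1.0089902 / 1.0069994 = 0.0006657135 (CHF/KRW).

0.00066571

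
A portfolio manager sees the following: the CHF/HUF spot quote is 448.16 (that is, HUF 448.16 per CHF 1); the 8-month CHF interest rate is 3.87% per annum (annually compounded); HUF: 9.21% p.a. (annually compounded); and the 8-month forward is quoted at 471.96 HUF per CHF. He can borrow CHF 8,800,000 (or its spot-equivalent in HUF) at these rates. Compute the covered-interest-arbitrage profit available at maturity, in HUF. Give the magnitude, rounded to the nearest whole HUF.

HUF 77,337,025

T = 8/12 years.
Keep in CHF, deliver into the forward: 8,800,000·1.025636389258·471.96 = HUF 4,259,722,282.41.
Swap to HUF now, deposit: 8,800,000·448.16·1.060494135937 = HUF 4,182,385,257.26.
The quoted forward overvalues CHF, so borrow HUF, buy CHF at spot, deposit the CHF at 3.87%, and sell the proceeds forward at 471.96.
Profit = 4,259,722,282.41 − 4,182,385,257.26 = HUF 77,337,025.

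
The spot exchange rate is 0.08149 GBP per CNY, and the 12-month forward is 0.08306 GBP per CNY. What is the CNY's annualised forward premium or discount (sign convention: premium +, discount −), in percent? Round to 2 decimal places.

T = 1 year.
(F − S)/S = (0.08306 − 0.08149)/0.08149 = 0.0192662.
Per annum: 0.0192662 / 1 = 0.019266 = 1.93%.

+1.93%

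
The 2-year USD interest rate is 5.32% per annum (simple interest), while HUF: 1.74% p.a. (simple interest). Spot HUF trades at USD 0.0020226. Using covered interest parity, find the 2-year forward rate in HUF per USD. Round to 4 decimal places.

T = 2 years.
USD accumulates by 1 + 0.0532×2 = 1.106400.
HUF accumulates by 1 + 0.0174×2 = 1.034800.
So F = 0.0020226 × 1.106400 / 1.034800 = 0.00216254797 (USD/HUF).
Invert for HUF per USD: 1 / 0.00216254797 = 462.4175.

462.4175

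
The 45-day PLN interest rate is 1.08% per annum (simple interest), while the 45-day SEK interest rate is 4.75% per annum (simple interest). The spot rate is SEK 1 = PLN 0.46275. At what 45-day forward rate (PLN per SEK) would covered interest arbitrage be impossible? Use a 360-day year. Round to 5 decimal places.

T = 45/360 years.
PLN accumulates by 1 + 0.0108×45/360 = 1.001350.
Growth of 1 SEK over T: 1 + 0.0475×45/360 = 1.0059375.
So F = 0.46275 × 1.001350 / 1.0059375 = 0.4606397 (PLN/SEK).

0.46064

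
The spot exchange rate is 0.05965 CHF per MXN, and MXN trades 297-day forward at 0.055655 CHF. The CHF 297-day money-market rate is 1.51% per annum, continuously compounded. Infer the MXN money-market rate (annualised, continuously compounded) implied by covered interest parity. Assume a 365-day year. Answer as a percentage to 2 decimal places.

T = 297/365 years.
By CIP, F/S equals the CHF-to-MXN growth ratio: 0.055655/0.05965 = 0.9330260.
CHF growth factor: e^(0.0151×297/365) = 1.0123626.
Hence g_MXN = 1.0850315.
Take logs: ln 1.0850315 / (297/365) = 0.100294, so 10.03%.

10.03%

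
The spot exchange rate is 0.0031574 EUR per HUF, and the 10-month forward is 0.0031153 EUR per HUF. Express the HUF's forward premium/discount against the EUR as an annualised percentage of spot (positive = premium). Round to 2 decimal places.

-1.60%

T = 10/12 years.
(F − S)/S = (0.0031153 − 0.0031574)/0.0031574 = -0.0133338.
Per annum: -0.0133338 / (10/12) = -0.016001 = -1.60%.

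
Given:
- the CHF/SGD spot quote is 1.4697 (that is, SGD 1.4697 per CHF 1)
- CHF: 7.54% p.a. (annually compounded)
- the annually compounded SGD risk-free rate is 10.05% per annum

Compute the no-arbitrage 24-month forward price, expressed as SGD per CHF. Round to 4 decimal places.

T = 2 years.
Growth of 1 SGD over T: (1 + 0.1005)^2 = 1.2111003.
Growth of 1 CHF over T: (1 + 0.0754)^2 = 1.1564852.
Forward (SGD per CHF) = 1.4697 × 1.2111003 / 1.1564852 = 1.539107.

1.5391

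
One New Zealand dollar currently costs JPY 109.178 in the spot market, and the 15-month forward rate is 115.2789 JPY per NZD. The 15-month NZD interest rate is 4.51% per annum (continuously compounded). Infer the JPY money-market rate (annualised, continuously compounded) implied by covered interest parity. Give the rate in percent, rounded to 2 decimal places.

T = 15/12 years.
CIP gives F = S · g_JPY/g_NZD, so g_JPY/g_NZD = 115.2789/109.178 = 1.0558803.
The NZD side grows by e^(0.0451×15/12) = 1.0579944.
So the JPY growth factor = 1.1171154.
r = ln(1.1171154)/(15/12) = 0.088600 → 8.86%.

8.86%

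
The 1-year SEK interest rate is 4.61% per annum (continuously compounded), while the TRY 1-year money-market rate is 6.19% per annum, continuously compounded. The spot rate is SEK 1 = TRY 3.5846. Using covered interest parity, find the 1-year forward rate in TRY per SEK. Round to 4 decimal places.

3.6417

T = 1 year.
Growth of 1 TRY over T: e^(0.0619×1) = 1.063856.
SEK accumulates by e^(0.0461×1) = 1.0471791.
Forward (TRY per SEK) = 3.5846 × 1.063856 / 1.0471791 = 3.641687.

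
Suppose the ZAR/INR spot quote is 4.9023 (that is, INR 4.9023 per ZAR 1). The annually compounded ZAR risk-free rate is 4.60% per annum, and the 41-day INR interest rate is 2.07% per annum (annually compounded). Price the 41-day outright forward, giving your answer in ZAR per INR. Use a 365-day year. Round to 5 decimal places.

T = 41/365 years.
INR accumulates by (1 + 0.0207)^(41/365) = 1.0023041.
ZAR growth factor: (1 + 0.0460)^(41/365) = 1.0050646.
CIP: F = S · (grow INR)/(grow ZAR) = 4.9023 × 1.0023041/1.0050646 = 4.888835 INR per ZAR.
Invert for ZAR per INR: 1 / 4.888835 = 0.20455.

0.20455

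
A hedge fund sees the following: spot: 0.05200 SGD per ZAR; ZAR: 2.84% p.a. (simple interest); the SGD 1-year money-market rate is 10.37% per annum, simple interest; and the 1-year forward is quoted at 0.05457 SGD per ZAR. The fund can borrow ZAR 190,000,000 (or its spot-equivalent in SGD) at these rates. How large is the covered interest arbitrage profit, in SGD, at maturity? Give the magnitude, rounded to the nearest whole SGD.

T = 1 year.
Keep in ZAR, deliver into the forward: 190,000,000·1.028400·0.05457 = SGD 10,662,759.72.
Swap to SGD now, deposit: 190,000,000·0.05200·1.103700 = SGD 10,904,556.00.
The quoted forward undervalues ZAR, so borrow ZAR, convert to SGD at spot, deposit the SGD at 10.37%, and buy ZAR forward at 0.05457 to cover the loan.
Arbitrage profit = |10,662,759.72 − 10,904,556.00| = SGD 241,796.

SGD 241,796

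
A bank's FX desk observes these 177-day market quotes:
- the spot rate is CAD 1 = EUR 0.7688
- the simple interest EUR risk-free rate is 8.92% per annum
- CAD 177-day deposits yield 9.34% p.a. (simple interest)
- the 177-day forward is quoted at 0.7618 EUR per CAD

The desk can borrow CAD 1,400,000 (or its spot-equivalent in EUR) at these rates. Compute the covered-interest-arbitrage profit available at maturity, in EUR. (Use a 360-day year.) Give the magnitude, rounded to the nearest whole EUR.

EUR 8,027

T = 177/360 years.
Invest the CAD and cover forward: 1,400,000 × 1.045921667 × 0.7618 = EUR 1,115,496.38.
Convert at spot and invest in EUR: 1,400,000 × 0.7688 × 1.043856667 = EUR 1,123,523.81.
The quoted forward undervalues CAD, so borrow CAD, convert to EUR at spot, deposit the EUR at 8.92%, and buy CAD forward at 0.7618 to cover the loan.
Profit = 1,123,523.81 − 1,115,496.38 = EUR 8,027.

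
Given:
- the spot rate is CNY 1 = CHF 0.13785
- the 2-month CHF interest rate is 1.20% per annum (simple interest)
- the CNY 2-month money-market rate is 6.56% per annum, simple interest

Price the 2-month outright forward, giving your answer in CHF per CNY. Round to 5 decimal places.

0.13663

T = 2/12 years.
CHF accumulates by 1 + 0.0120×2/12 = 1.002000.
CNY accumulates by 1 + 0.0656×2/12 = 1.0109333.
CIP: F = S · (grow CHF)/(grow CNY) = 0.13785 × 1.002000/1.0109333 = 0.1366319 CHF per CNY.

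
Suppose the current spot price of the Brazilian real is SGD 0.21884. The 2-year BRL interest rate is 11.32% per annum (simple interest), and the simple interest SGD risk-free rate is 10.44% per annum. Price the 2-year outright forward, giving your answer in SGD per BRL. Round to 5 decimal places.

0.21570

T = 2 years.
Growth of 1 SGD over T: 1 + 0.1044×2 = 1.208800.
BRL accumulates by 1 + 0.1132×2 = 1.226400.
CIP: F = S · (grow SGD)/(grow BRL) = 0.21884 × 1.208800/1.226400 = 0.2156994 SGD per BRL.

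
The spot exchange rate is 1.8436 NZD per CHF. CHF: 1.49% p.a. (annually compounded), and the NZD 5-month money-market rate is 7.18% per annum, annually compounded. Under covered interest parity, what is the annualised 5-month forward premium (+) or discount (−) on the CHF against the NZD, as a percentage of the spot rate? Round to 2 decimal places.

T = 5/12 years.
CIP forward (NZD per CHF) = 1.8436 × 1.0293129/1.0061816 = 1.8859829.
Annualised premium = (F − S)/S × (1/T) = (1.8859829 − 1.8436)/1.8436 ÷ (5/12) = 5.52%.

+5.52%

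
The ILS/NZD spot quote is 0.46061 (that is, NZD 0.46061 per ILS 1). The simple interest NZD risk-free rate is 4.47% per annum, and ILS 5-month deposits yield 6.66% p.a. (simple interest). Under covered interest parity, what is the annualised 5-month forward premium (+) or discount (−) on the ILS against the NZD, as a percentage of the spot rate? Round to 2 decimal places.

-2.13%

T = 5/12 years.
No-arbitrage forward: 0.46061 × 1.018625 / 1.027750 = 0.45652042 NZD/ILS.
(F − S)/S ÷ T = (0.45652042 − 0.46061)/0.46061/(5/12) = -0.021309 → -2.13%.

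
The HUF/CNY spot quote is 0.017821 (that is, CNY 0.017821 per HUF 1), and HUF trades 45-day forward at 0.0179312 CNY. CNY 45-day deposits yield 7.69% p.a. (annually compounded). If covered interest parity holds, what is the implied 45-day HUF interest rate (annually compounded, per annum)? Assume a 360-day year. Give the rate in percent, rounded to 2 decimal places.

2.51%

T = 45/360 years.
By CIP, F/S equals the CNY-to-HUF growth ratio: 0.0179312/0.017821 = 1.0061837.
The CNY side grows by (1 + 0.0769)^(45/360) = 1.0093038.
Hence g_HUF = 1.0031009.
r = 1.0031009^(360/45) − 1 = 0.025078 → 2.51%.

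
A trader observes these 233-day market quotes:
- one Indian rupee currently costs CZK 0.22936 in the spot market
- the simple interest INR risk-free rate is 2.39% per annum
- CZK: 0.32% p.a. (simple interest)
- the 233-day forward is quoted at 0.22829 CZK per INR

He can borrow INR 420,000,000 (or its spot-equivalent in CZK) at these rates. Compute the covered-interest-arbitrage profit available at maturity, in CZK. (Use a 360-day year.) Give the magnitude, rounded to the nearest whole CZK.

T = 233/360 years.
Invest the INR and cover forward: 420,000,000 × 1.0154686111 × 0.22829 = CZK 97,364,958.28.
Convert at spot and invest in CZK: 420,000,000 × 0.22936 × 1.0020711111 = CZK 96,530,712.62.
The quoted forward overvalues INR, so borrow CZK, buy INR at spot, deposit the INR at 2.39%, and sell the proceeds forward at 0.22829.
The gap between the two covered legs is CZK 834,246.

CZK 834,246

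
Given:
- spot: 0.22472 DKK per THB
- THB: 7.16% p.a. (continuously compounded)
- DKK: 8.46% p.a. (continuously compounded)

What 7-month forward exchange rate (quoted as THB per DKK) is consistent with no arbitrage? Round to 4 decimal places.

T = 7/12 years.
DKK accumulates by e^(0.0846×7/12) = 1.050588.
THB growth factor: e^(0.0716×7/12) = 1.0426512.
So F = 0.22472 × 1.050588 / 1.0426512 = 0.2264306 (DKK/THB).
Invert for THB per DKK: 1 / 0.2264306 = 4.4164.

4.4164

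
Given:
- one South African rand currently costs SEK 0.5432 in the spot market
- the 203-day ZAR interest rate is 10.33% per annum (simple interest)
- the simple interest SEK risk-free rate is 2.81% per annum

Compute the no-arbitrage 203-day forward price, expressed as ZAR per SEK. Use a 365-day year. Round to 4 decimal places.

T = 203/365 years.
SEK accumulates by 1 + 0.0281×203/365 = 1.0156282.
Growth of 1 ZAR over T: 1 + 0.1033×203/365 = 1.0574518.
CIP: F = S · (grow SEK)/(grow ZAR) = 0.5432 × 1.0156282/1.0574518 = 0.5217157 SEK per ZAR.
Quoted the other way: 1/0.5217157 = 1.9168 ZAR per SEK.

1.9168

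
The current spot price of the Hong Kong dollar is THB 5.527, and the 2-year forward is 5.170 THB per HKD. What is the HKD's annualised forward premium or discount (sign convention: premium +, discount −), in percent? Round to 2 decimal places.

T = 2 years.
(F − S)/S = (5.170 − 5.527)/5.527 = -0.0645920.
Per annum: -0.0645920 / 2 = -0.032296 = -3.23%.

-3.23%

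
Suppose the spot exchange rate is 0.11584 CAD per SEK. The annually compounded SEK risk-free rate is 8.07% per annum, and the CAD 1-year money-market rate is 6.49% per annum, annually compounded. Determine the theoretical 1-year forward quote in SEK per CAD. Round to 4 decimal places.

8.7607

T = 1 year.
CAD growth factor: (1 + 0.0649)^1 = 1.064900.
SEK growth factor: (1 + 0.0807)^1 = 1.080700.
Forward (CAD per SEK) = 0.11584 × 1.064900 / 1.080700 = 0.1141464.
Invert for SEK per CAD: 1 / 0.1141464 = 8.7607.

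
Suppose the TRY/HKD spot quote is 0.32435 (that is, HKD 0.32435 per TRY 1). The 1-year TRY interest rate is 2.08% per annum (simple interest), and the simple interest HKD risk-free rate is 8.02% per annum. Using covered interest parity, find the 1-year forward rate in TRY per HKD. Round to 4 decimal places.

T = 1 year.
HKD accumulates by 1 + 0.0802×1 = 1.080200.
TRY growth factor: 1 + 0.0208×1 = 1.020800.
CIP: F = S · (grow HKD)/(grow TRY) = 0.32435 × 1.080200/1.020800 = 0.3432238 HKD per TRY.
Quoted the other way: 1/0.3432238 = 2.9136 TRY per HKD.

2.9136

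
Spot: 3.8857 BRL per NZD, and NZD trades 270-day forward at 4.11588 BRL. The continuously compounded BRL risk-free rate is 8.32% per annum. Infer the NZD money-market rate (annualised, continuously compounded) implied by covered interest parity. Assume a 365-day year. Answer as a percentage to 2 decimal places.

0.54%

T = 270/365 years.
By CIP, F/S equals the BRL-to-NZD growth ratio: 4.11588/3.8857 = 1.0592377.
The BRL side grows by e^(0.0832×270/365) = 1.0634786.
So the NZD growth factor = 1.0040037.
r = ln(1.0040037)/(270/365) = 0.005402 → 0.54%.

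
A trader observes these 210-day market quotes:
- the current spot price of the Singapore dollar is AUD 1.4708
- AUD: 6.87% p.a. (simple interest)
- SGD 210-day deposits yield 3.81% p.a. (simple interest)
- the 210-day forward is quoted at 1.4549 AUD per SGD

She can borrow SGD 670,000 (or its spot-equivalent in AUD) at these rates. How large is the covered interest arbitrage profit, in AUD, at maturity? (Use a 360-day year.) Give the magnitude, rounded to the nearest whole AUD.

AUD 28,480

T = 210/360 years.
Invest the SGD and cover forward: 670,000 × 1.022225 × 1.4549 = AUD 996,447.55.
Convert at spot and invest in AUD: 670,000 × 1.4708 × 1.040075 = AUD 1,024,927.35.
The quoted forward undervalues SGD, so borrow SGD, convert to AUD at spot, deposit the AUD at 6.87%, and buy SGD forward at 1.4549 to cover the loan.
Profit = 1,024,927.35 − 996,447.55 = AUD 28,480.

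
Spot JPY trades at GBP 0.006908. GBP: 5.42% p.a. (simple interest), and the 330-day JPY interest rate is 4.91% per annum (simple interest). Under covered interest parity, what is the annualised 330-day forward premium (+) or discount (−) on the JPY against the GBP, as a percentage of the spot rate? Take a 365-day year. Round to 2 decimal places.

+0.49%

T = 330/365 years.
F = S · g_GBP/g_JPY = 0.006908 × 1.0490027/1.0443918 = 0.006938498.
(F − S)/S ÷ T = (0.006938498 − 0.006908)/0.006908/(330/365) = 0.004883 → 0.49%.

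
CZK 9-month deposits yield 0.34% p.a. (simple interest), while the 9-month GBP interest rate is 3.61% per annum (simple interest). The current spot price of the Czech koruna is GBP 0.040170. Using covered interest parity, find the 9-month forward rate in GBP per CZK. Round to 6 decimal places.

0.041153

T = 9/12 years.
GBP accumulates by 1 + 0.0361×9/12 = 1.027075.
Growth of 1 CZK over T: 1 + 0.0034×9/12 = 1.002550.
So F = 0.04017 × 1.027075 / 1.002550 = 0.04115266 (GBP/CZK).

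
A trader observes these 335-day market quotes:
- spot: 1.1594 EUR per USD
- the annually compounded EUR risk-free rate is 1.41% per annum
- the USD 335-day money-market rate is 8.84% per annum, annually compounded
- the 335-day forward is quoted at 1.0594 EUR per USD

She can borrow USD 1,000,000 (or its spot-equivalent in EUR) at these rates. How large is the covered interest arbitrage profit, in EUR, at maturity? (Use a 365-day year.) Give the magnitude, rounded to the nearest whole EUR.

EUR 29,344

T = 335/365 years.
Keep in USD, deliver into the forward: 1,000,000·1.080848485·1.0594 = EUR 1,145,050.89.
Swap to EUR now, deposit: 1,000,000·1.1594·1.012933635 = EUR 1,174,395.26.
The quoted forward undervalues USD, so borrow USD, convert to EUR at spot, deposit the EUR at 1.41%, and buy USD forward at 1.0594 to cover the loan.
Arbitrage profit = |1,145,050.89 − 1,174,395.26| = EUR 29,344.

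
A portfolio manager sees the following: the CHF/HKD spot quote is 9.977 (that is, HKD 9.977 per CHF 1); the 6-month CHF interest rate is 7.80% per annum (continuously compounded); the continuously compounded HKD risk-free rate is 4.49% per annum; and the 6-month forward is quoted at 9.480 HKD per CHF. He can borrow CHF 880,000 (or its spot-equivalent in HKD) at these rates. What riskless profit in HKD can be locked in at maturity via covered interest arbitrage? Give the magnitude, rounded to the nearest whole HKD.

HKD 304,913

T = 6/12 years.
Invest the CHF and cover forward: 880,000 × 1.039770484 × 9.480 = HKD 8,674,181.29.
Convert at spot and invest in HKD: 880,000 × 9.977 × 1.022703898 = HKD 8,979,094.78.
The quoted forward undervalues CHF, so borrow CHF, convert to HKD at spot, deposit the HKD at 4.49%, and buy CHF forward at 9.480 to cover the loan.
The gap between the two covered legs is HKD 304,913.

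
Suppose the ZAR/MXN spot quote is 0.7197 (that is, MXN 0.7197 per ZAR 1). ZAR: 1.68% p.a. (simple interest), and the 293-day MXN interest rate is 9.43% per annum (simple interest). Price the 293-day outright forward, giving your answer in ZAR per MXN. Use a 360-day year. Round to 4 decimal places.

1.3081

T = 293/360 years.
Growth of 1 MXN over T: 1 + 0.0943×293/360 = 1.0767497.
ZAR accumulates by 1 + 0.0168×293/360 = 1.0136733.
Forward (MXN per ZAR) = 0.7197 × 1.0767497 / 1.0136733 = 0.7644837.
Invert for ZAR per MXN: 1 / 0.7644837 = 1.3081.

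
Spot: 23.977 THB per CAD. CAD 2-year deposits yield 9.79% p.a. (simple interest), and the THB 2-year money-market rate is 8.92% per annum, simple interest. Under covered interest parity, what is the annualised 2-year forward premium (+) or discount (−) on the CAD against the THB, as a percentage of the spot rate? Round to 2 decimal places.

-0.73%

T = 2 years.
No-arbitrage forward: 23.977 × 1.178400 / 1.195800 = 23.628112 THB/CAD.
Annualised premium = (F − S)/S × (1/T) = (23.628112 − 23.977)/23.977 ÷ 2 = -0.73%.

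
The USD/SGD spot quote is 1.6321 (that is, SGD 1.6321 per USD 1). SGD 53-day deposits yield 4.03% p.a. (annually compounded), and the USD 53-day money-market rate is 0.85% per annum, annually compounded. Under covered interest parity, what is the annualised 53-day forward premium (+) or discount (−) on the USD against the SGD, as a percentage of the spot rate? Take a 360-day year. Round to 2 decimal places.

T = 53/360 years.
No-arbitrage forward: 1.6321 × 1.0058336 / 1.0012469 = 1.6395766 SGD/USD.
Annualised premium = (F − S)/S × (1/T) = (1.6395766 − 1.6321)/1.6321 ÷ (53/360) = 3.11%.

+3.11%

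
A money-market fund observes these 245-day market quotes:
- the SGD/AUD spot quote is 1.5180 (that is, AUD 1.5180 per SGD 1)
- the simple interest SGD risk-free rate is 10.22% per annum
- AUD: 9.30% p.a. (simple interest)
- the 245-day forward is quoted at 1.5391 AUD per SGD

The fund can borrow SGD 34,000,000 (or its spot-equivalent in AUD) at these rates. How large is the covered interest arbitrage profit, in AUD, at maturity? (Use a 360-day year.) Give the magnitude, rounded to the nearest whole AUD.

T = 245/360 years.
Keep in SGD, deliver into the forward: 34,000,000·1.0695527778·1.5391 = AUD 55,969,055.13.
Swap to AUD now, deposit: 34,000,000·1.5180·1.0632916667 = AUD 54,878,609.50.
The quoted forward overvalues SGD, so borrow AUD, buy SGD at spot, deposit the SGD at 10.22%, and sell the proceeds forward at 1.5391.
The gap between the two covered legs is AUD 1,090,446.

AUD 1,090,446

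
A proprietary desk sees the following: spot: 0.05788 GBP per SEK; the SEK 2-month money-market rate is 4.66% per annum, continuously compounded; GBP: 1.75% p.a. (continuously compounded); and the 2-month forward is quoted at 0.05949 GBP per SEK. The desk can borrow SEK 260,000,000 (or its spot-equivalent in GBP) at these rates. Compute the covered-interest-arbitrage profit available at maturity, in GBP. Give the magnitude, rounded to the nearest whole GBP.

T = 2/12 years.
Keep in SEK, deliver into the forward: 260,000,000·1.0077969055·0.05949 = GBP 15,587,997.86.
Swap to GBP now, deposit: 260,000,000·0.05788·1.0029209243 = GBP 15,092,756.41.
The quoted forward overvalues SEK, so borrow GBP, buy SEK at spot, deposit the SEK at 4.66%, and sell the proceeds forward at 0.05949.
Profit = 15,587,997.86 − 15,092,756.41 = GBP 495,241.

GBP 495,241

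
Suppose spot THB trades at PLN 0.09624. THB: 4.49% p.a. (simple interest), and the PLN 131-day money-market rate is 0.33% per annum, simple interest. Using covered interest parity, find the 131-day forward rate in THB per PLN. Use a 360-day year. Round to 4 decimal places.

T = 131/360 years.
Growth of 1 PLN over T: 1 + 0.0033×131/360 = 1.00120083.
THB accumulates by 1 + 0.0449×131/360 = 1.01633861.
So F = 0.09624 × 1.00120083 / 1.01633861 = 0.094806560 (PLN/THB).
Invert for THB per PLN: 1 / 0.094806560 = 10.5478.

10.5478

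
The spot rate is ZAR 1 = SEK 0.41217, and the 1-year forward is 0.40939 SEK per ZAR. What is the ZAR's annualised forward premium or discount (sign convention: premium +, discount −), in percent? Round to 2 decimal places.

T = 1 year.
ZAR trades forward at -0.67448% vs spot over the period.
Annualise by dividing by T: -0.0067448 / 1 = -0.006745 → -0.67%.

-0.67%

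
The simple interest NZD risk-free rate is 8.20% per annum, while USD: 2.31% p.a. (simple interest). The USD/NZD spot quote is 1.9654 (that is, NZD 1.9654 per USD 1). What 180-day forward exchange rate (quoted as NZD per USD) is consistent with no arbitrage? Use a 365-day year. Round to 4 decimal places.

T = 180/365 years.
NZD growth factor: 1 + 0.0820×180/365 = 1.0404384.
Growth of 1 USD over T: 1 + 0.0231×180/365 = 1.0113918.
CIP: F = S · (grow NZD)/(grow USD) = 1.9654 × 1.0404384/1.0113918 = 2.021845 NZD per USD.

2.0218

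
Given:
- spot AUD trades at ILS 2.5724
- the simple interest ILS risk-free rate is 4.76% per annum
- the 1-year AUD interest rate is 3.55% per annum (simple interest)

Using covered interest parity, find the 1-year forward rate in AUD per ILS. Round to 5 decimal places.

T = 1 year.
ILS growth factor: 1 + 0.0476×1 = 1.047600.
AUD accumulates by 1 + 0.0355×1 = 1.035500.
CIP: F = S · (grow ILS)/(grow AUD) = 2.5724 × 1.047600/1.035500 = 2.602459 ILS per AUD.
Invert for AUD per ILS: 1 / 2.602459 = 0.38425.

0.38425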